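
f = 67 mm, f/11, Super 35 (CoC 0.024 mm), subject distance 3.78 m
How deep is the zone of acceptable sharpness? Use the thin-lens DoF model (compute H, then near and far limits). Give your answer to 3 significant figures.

Hyperfocal distance H = f²/(N·c) + f = 67²/(11 × 0.024) + 67 = 4489/0.264 + 67 ≈ 17070.8 mm ≈ 17.07 m.
Near limit Dn = s·(H − f)/(H + s − 2f) = 3780 × (17070.8 − 67) / (17070.8 + 3780 − 2 × 67) = 3780 × 17003.8 / 20716.8 ≈ 3102.5 mm.
Far limit Df = s·(H − f)/(H − s) = 3780 × (17070.8 − 67) / (17070.8 − 3780) = 3780 × 17003.8 / 13290.8 ≈ 4836.0 mm.
Depth of field = Df − Dn = 4836.0 − 3102.5 ≈ 1733.5 mm ≈ 1.73 m.

1.73 m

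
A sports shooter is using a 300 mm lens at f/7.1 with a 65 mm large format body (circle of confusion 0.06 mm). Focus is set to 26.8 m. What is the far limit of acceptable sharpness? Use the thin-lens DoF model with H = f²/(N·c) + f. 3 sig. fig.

Hyperfocal distance H = f²/(N·c) + f = 300²/(7.1 × 0.06) + 300 = 90000/0.426 + 300 ≈ 211567.6 mm ≈ 211.6 m.
Far limit Df = s·(H − f)/(H − s) = 26800 × (211567.6 − 300) / (211567.6 − 26800) = 26800 × 211267.6 / 184767.6 ≈ 30644 mm ≈ 30.6 m.

30.6 m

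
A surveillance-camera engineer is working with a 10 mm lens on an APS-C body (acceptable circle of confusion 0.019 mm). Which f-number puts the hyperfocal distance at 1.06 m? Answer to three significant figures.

f/5.01

Rearrange H = f²/(N·c) + f for N: N = f² / ((H − f)·c).
N = 10² / ((1060 − 10) × 0.019) = 100 / 19.95 ≈ 5.01.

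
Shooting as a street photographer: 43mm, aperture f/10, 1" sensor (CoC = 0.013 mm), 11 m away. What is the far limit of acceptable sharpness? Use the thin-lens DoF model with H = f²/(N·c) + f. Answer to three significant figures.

Hyperfocal distance H = f²/(N·c) + f = 43²/(10 × 0.013) + 43 = 1849/0.13 + 43 ≈ 14266.1 mm ≈ 14.27 m.
Far limit Df = s·(H − f)/(H − s) = 11000 × (14266.1 − 43) / (14266.1 − 11000) = 11000 × 14223.1 / 3266.1 ≈ 47903 mm ≈ 47.9 m.

47.9 m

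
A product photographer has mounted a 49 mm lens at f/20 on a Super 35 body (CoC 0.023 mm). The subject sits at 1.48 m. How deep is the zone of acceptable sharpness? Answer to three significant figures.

0.877 m

Hyperfocal distance H = f²/(N·c) + f = 49²/(20 × 0.023) + 49 = 2401/0.46 + 49 ≈ 5268.6 mm ≈ 5.269 m.
Near limit Dn = s·(H − f)/(H + s − 2f) = 1480 × (5268.6 − 49) / (5268.6 + 1480 − 2 × 49) = 1480 × 5219.6 / 6650.6 ≈ 1161.55 mm.
Far limit Df = s·(H − f)/(H − s) = 1480 × (5268.6 − 49) / (5268.6 − 1480) = 1480 × 5219.6 / 3788.6 ≈ 2039.02 mm.
Depth of field = Df − Dn = 2039.02 − 1161.55 ≈ 877.47 mm ≈ 0.877 m.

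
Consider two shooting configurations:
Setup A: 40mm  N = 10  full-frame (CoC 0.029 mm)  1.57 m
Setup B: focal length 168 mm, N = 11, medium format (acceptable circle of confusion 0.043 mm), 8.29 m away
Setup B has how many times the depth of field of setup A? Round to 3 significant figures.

2.44

Setup A: H = 40²/(10×0.029) + 40 ≈ 5557.2 mm; DoF = Df − Dn = 2172.45 − 1229.14 ≈ 943.31 mm.
Setup B: H = 168²/(11×0.043) + 168 ≈ 59838.2 mm; DoF = Df − Dn = 9596.2 − 7296.8 ≈ 2299.4 mm.
Ratio = 2299.4 / 943.31 ≈ 2.44.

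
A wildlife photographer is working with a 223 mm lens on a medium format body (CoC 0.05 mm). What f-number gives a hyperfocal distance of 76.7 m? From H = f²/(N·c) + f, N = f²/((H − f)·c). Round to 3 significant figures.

f/13

Rearrange H = f²/(N·c) + f for N: N = f² / ((H − f)·c).
N = 223² / ((76700 − 223) × 0.05) = 49729 / 3824 ≈ 13.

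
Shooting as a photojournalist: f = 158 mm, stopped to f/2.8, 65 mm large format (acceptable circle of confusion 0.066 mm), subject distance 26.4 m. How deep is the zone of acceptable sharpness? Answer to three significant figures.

Hyperfocal distance H = f²/(N·c) + f = 158²/(2.8 × 0.066) + 158 = 24964/0.1848 + 158 ≈ 135244.6 mm ≈ 135.2 m.
Near limit Dn = s·(H − f)/(H + s − 2f) = 26400 × (135244.6 − 158) / (135244.6 + 26400 − 2 × 158) = 26400 × 135086.6 / 161328.6 ≈ 22106 mm.
Far limit Df = s·(H − f)/(H − s) = 26400 × (135244.6 − 158) / (135244.6 − 26400) = 26400 × 135086.6 / 108844.6 ≈ 32765 mm.
Depth of field = Df − Dn = 32765 − 22106 ≈ 10659 mm ≈ 10.7 m.

10.7 m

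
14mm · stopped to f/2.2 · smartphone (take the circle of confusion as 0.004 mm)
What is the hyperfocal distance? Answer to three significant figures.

22.3 m

Hyperfocal distance H = f²/(N·c) + f = 14²/(2.2 × 0.004) + 14 = 196/0.0088 + 14 ≈ 22286.7 mm ≈ 22.3 m.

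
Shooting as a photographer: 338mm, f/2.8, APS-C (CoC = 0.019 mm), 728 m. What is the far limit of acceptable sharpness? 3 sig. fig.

Hyperfocal distance H = f²/(N·c) + f = 338²/(2.8 × 0.019) + 338 = 114244/0.0532 + 338 ≈ 2147781.6 mm ≈ 2148 m.
Far limit Df = s·(H − f)/(H − s) = 728000 × (2147781.6 − 338) / (2147781.6 − 728000) = 728000 × 2147443.6 / 1419781.6 ≈ 1101112 mm ≈ 1100 m.

1100 m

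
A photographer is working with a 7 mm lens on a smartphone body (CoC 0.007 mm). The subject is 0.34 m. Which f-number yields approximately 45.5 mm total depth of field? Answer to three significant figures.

Write h = H − f = f²/(N·c). The thin-lens limits are Dn = s·h/(h + (s−f)) and Df = s·h/(h − (s−f)), so DoF = Df − Dn = 2·s·(s−f)·h / (h² − (s−f)²).
That is a quadratic in h: DoF·h² − 2·s·(s−f)·h − DoF·(s−f)² = 0 ⇒ h = (s−f)·(s + √(s² + DoF²)) / DoF = 333 × (340 + √(340² + 45.5²)) / 45.5 = 333 × (340 + 343.031) / 45.5 ≈ 4998.9 mm.
Then N = f²/(c·h) = 7² / (0.007 × 4998.9) = 49 / 34.992 ≈ 1.40.

f/1.40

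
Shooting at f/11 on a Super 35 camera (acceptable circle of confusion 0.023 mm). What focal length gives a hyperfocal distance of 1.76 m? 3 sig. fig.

From H = f²/(N·c) + f, with f ≪ H: f ≈ √(H·N·c) = √(1760 × 11 × 0.023) = √445.28 ≈ 21.10 mm.
Exact: f² + N·c·f − N·c·H = 0 ⇒ f = (−N·c + √((N·c)² + 4·N·c·H))/2 = (−0.253 + √1781.2)/2 ≈ 20.976 mm ≈ 21.0 mm.

21.0 mm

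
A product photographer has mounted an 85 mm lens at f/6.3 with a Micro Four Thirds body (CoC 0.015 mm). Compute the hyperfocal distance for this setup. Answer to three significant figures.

76.5 m

Hyperfocal distance H = f²/(N·c) + f = 85²/(6.3 × 0.015) + 85 = 7225/0.0945 + 85 ≈ 76540.0 mm ≈ 76.5 m.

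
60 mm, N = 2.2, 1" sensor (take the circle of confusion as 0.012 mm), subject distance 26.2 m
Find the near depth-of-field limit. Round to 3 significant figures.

22.0 m

Hyperfocal distance H = f²/(N·c) + f = 60²/(2.2 × 0.012) + 60 = 3600/0.0264 + 60 ≈ 136423.6 mm ≈ 136.4 m.
Near limit Dn = s·(H − f)/(H + s − 2f) = 26200 × (136423.6 − 60) / (136423.6 + 26200 − 2 × 60) = 26200 × 136363.6 / 162503.6 ≈ 21986 mm ≈ 22.0 m.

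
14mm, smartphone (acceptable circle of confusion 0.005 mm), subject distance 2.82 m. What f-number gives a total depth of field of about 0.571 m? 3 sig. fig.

Write h = H − f = f²/(N·c). The thin-lens limits are Dn = s·h/(h + (s−f)) and Df = s·h/(h − (s−f)), so DoF = Df − Dn = 2·s·(s−f)·h / (h² − (s−f)²).
That is a quadratic in h: DoF·h² − 2·s·(s−f)·h − DoF·(s−f)² = 0 ⇒ h = (s−f)·(s + √(s² + DoF²)) / DoF = 2806 × (2820 + √(2820² + 571²)) / 571 = 2806 × (2820 + 2877.23) / 571 ≈ 27997 mm.
Then N = f²/(c·h) = 14² / (0.005 × 27997) = 196 / 139.99 ≈ 1.40.

f/1.40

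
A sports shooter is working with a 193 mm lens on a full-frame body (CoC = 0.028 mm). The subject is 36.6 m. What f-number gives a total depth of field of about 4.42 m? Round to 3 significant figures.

f/2.20

Write h = H − f = f²/(N·c). The thin-lens limits are Dn = s·h/(h + (s−f)) and Df = s·h/(h − (s−f)), so DoF = Df − Dn = 2·s·(s−f)·h / (h² − (s−f)²).
That is a quadratic in h: DoF·h² − 2·s·(s−f)·h − DoF·(s−f)² = 0 ⇒ h = (s−f)·(s + √(s² + DoF²)) / DoF = 36407 × (36600 + √(36600² + 4420²)) / 4420 = 36407 × (36600 + 36865.9) / 4420 ≈ 605130 mm.
Then N = f²/(c·h) = 193² / (0.028 × 605130) = 37249 / 16944 ≈ 2.20.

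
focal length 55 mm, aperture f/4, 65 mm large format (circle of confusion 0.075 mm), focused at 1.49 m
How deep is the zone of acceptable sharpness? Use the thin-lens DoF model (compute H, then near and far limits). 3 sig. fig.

433 mm

Hyperfocal distance H = f²/(N·c) + f = 55²/(4 × 0.075) + 55 = 3025/0.3 + 55 ≈ 10138.3 mm ≈ 10.14 m.
Near limit Dn = s·(H − f)/(H + s − 2f) = 1490 × (10138.3 − 55) / (10138.3 + 1490 − 2 × 55) = 1490 × 10083.3 / 11518.3 ≈ 1304.37 mm.
Far limit Df = s·(H − f)/(H − s) = 1490 × (10138.3 − 55) / (10138.3 − 1490) = 1490 × 10083.3 / 8648.3 ≈ 1737.23 mm.
Depth of field = Df − Dn = 1737.23 − 1304.37 ≈ 432.86 mm.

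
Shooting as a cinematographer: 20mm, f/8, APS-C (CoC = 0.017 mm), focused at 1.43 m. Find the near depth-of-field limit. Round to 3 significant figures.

Hyperfocal distance H = f²/(N·c) + f = 20²/(8 × 0.017) + 20 = 400/0.136 + 20 ≈ 2961.2 mm ≈ 2.961 m.
Near limit Dn = s·(H − f)/(H + s − 2f) = 1430 × (2961.2 − 20) / (2961.2 + 1430 − 2 × 20) = 1430 × 2941.2 / 4351.2 ≈ 966.61 mm ≈ 0.967 m.

0.967 m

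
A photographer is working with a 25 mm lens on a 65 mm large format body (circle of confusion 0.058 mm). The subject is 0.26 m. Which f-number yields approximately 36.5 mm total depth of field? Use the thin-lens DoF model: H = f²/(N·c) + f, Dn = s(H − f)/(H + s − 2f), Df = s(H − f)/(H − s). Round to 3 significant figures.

f/3.20

Write h = H − f = f²/(N·c). The thin-lens limits are Dn = s·h/(h + (s−f)) and Df = s·h/(h − (s−f)), so DoF = Df − Dn = 2·s·(s−f)·h / (h² − (s−f)²).
That is a quadratic in h: DoF·h² − 2·s·(s−f)·h − DoF·(s−f)² = 0 ⇒ h = (s−f)·(s + √(s² + DoF²)) / DoF = 235 × (260 + √(260² + 36.5²)) / 36.5 = 235 × (260 + 262.550) / 36.5 ≈ 3364.4 mm.
Then N = f²/(c·h) = 25² / (0.058 × 3364.4) = 625 / 195.13 ≈ 3.20.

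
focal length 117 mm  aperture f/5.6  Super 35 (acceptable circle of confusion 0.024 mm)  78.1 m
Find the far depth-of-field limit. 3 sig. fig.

Hyperfocal distance H = f²/(N·c) + f = 117²/(5.6 × 0.024) + 117 = 13689/0.1344 + 117 ≈ 101969.7 mm ≈ 102.0 m.
Far limit Df = s·(H − f)/(H − s) = 78100 × (101969.7 − 117) / (101969.7 − 78100) = 78100 × 101852.7 / 23869.7 ≈ 333255 mm ≈ 333 m.

333 m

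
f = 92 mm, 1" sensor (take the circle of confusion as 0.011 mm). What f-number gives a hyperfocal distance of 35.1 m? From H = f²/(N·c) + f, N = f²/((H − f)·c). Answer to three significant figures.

Rearrange H = f²/(N·c) + f for N: N = f² / ((H − f)·c).
N = 92² / ((35100 − 92) × 0.011) = 8464 / 385.1 ≈ 22.

f/22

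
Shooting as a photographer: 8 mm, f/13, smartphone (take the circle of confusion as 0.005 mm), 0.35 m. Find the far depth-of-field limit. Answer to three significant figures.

Hyperfocal distance H = f²/(N·c) + f = 8²/(13 × 0.005) + 8 = 64/0.065 + 8 ≈ 992.6 mm ≈ 0.993 m.
Far limit Df = s·(H − f)/(H − s) = 350 × (992.6 − 8) / (992.6 − 350) = 350 × 984.6 / 642.6 ≈ 536.27 mm ≈ 0.536 m.

0.536 m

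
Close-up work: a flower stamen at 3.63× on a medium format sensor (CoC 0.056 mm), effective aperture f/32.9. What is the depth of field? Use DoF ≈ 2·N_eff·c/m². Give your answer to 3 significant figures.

At magnification m, DoF ≈ 2·N_eff·c/m² = 2 × 32.9 × 0.056 / 3.63² = 3.685 / 13.18 ≈ 0.28 mm.

0.280 mm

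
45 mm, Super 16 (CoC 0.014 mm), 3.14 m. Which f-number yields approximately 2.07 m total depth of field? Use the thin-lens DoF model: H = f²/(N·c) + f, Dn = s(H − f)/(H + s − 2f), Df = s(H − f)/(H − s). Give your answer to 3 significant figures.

f/14

Write h = H − f = f²/(N·c). The thin-lens limits are Dn = s·h/(h + (s−f)) and Df = s·h/(h − (s−f)), so DoF = Df − Dn = 2·s·(s−f)·h / (h² − (s−f)²).
That is a quadratic in h: DoF·h² − 2·s·(s−f)·h − DoF·(s−f)² = 0 ⇒ h = (s−f)·(s + √(s² + DoF²)) / DoF = 3095 × (3140 + √(3140² + 2070²)) / 2070 = 3095 × (3140 + 3760.92) / 2070 ≈ 10318 mm.
Then N = f²/(c·h) = 45² / (0.014 × 10318) = 2025 / 144.45 ≈ 14.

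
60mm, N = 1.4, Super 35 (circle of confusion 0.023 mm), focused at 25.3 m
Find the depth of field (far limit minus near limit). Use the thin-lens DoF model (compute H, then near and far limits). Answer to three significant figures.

Hyperfocal distance H = f²/(N·c) + f = 60²/(1.4 × 0.023) + 60 = 3600/0.0322 + 60 ≈ 111861.2 mm ≈ 111.9 m.
Near limit Dn = s·(H − f)/(H + s − 2f) = 25300 × (111861.2 − 60) / (111861.2 + 25300 − 2 × 60) = 25300 × 111801.2 / 137041.2 ≈ 20640 mm.
Far limit Df = s·(H − f)/(H − s) = 25300 × (111861.2 − 60) / (111861.2 − 25300) = 25300 × 111801.2 / 86561.2 ≈ 32677 mm.
Depth of field = Df − Dn = 32677 − 20640 ≈ 12037 mm ≈ 12.0 m.

12.0 m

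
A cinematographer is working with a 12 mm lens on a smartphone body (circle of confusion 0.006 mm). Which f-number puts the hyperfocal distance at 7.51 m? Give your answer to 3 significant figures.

f/3.20

Rearrange H = f²/(N·c) + f for N: N = f² / ((H − f)·c).
N = 12² / ((7510 − 12) × 0.006) = 144 / 44.99 ≈ 3.20.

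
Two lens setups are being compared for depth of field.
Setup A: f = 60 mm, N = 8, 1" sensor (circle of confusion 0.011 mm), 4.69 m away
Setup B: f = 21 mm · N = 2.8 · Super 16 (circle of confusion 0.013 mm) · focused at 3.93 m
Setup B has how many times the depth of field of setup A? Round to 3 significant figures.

Setup A: H = 60²/(8×0.011) + 60 ≈ 40969.1 mm; DoF = Df − Dn = 5288.5 − 4213.2 ≈ 1075.3 mm.
Setup B: H = 21²/(2.8×0.013) + 21 ≈ 12136.4 mm; DoF = Df − Dn = 5802.0 − 2971.3 ≈ 2830.7 mm.
Ratio = 2830.7 / 1075.3 ≈ 2.63.

2.63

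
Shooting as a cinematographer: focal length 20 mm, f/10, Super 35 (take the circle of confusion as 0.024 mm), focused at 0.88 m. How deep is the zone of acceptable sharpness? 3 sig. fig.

1.24 m

Hyperfocal distance H = f²/(N·c) + f = 20²/(10 × 0.024) + 20 = 400/0.24 + 20 ≈ 1686.7 mm ≈ 1.687 m.
Near limit Dn = s·(H − f)/(H + s − 2f) = 880 × (1686.7 − 20) / (1686.7 + 880 − 2 × 20) = 880 × 1666.7 / 2526.7 ≈ 580.5 mm.
Far limit Df = s·(H − f)/(H − s) = 880 × (1686.7 − 20) / (1686.7 − 880) = 880 × 1666.7 / 806.7 ≈ 1818.2 mm.
Depth of field = Df − Dn = 1818.2 − 580.5 ≈ 1237.7 mm ≈ 1.24 m.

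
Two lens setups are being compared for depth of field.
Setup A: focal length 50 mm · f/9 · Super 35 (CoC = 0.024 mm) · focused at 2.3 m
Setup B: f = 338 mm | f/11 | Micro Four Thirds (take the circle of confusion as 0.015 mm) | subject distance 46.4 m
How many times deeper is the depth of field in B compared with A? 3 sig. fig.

Setup A: H = 50²/(9×0.024) + 50 ≈ 11624.1 mm; DoF = Df − Dn = 2855.01 − 1925.65 ≈ 929.36 mm.
Setup B: H = 338²/(11×0.015) + 338 ≈ 692725.9 mm; DoF = Df − Dn = 49706.8 − 43505.7 ≈ 6201.1 mm.
Ratio = 6201.1 / 929.36 ≈ 6.67.

6.67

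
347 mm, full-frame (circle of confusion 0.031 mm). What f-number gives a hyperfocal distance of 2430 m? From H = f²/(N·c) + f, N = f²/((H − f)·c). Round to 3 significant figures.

Rearrange H = f²/(N·c) + f for N: N = f² / ((H − f)·c).
N = 347² / ((2430000 − 347) × 0.031) = 120409 / 75319 ≈ 1.60.

f/1.60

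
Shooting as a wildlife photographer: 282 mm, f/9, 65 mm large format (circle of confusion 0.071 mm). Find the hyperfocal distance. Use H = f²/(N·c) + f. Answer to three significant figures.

125 m

Hyperfocal distance H = f²/(N·c) + f = 282²/(9 × 0.071) + 282 = 79524/0.639 + 282 ≈ 124732.7 mm ≈ 125 m.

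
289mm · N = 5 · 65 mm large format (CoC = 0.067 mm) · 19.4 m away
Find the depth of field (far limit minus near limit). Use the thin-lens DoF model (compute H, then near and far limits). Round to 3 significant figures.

2.99 m

Hyperfocal distance H = f²/(N·c) + f = 289²/(5 × 0.067) + 289 = 83521/0.335 + 289 ≈ 249605.4 mm ≈ 249.6 m.
Near limit Dn = s·(H − f)/(H + s − 2f) = 19400 × (249605.4 − 289) / (249605.4 + 19400 − 2 × 289) = 19400 × 249316.4 / 268427.4 ≈ 18018.8 mm.
Far limit Df = s·(H − f)/(H − s) = 19400 × (249605.4 − 289) / (249605.4 − 19400) = 19400 × 249316.4 / 230205.4 ≈ 21010.5 mm.
Depth of field = Df − Dn = 21010.5 − 18018.8 ≈ 2991.7 mm ≈ 2.99 m.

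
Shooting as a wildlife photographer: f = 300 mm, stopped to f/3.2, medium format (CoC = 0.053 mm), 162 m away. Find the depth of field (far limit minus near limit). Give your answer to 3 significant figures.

109 m

Hyperfocal distance H = f²/(N·c) + f = 300²/(3.2 × 0.053) + 300 = 90000/0.1696 + 300 ≈ 530960.4 mm ≈ 531.0 m.
Near limit Dn = s·(H − f)/(H + s − 2f) = 162000 × (530960.4 − 300) / (530960.4 + 162000 − 2 × 300) = 162000 × 530660.4 / 692360.4 ≈ 124165 mm.
Far limit Df = s·(H − f)/(H − s) = 162000 × (530960.4 − 300) / (530960.4 − 162000) = 162000 × 530660.4 / 368960.4 ≈ 232998 mm.
Depth of field = Df − Dn = 232998 − 124165 ≈ 108833 mm ≈ 109 m.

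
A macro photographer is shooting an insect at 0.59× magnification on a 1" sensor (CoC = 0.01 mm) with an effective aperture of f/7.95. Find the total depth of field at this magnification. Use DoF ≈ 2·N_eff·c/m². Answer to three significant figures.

At magnification m, DoF ≈ 2·N_eff·c/m² = 2 × 7.95 × 0.01 / 0.59² = 0.159 / 0.3481 ≈ 0.457 mm.

0.457 mm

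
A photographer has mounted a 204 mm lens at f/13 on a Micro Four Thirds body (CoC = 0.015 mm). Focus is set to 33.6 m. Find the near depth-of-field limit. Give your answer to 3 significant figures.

29.1 m

Hyperfocal distance H = f²/(N·c) + f = 204²/(13 × 0.015) + 204 = 41616/0.195 + 204 ≈ 213619.4 mm ≈ 213.6 m.
Near limit Dn = s·(H − f)/(H + s − 2f) = 33600 × (213619.4 − 204) / (213619.4 + 33600 − 2 × 204) = 33600 × 213415.4 / 246811.4 ≈ 29054 mm ≈ 29.1 m.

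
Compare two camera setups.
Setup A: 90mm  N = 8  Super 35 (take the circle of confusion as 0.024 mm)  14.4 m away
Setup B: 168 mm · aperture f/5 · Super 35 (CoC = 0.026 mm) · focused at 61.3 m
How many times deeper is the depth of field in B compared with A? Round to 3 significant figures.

3.40

Setup A: H = 90²/(8×0.024) + 90 ≈ 42277.5 mm; DoF = Df − Dn = 21792 − 10753 ≈ 11039 mm.
Setup B: H = 168²/(5×0.026) + 168 ≈ 217275.7 mm; DoF = Df − Dn = 85325 − 47832 ≈ 37493 mm.
Ratio = 37493 / 11039 ≈ 3.40.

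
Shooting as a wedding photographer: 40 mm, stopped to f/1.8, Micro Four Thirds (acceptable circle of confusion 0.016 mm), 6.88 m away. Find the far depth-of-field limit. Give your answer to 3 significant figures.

7.85 m

Hyperfocal distance H = f²/(N·c) + f = 40²/(1.8 × 0.016) + 40 = 1600/0.0288 + 40 ≈ 55595.6 mm ≈ 55.60 m.
Far limit Df = s·(H − f)/(H − s) = 6880 × (55595.6 − 40) / (55595.6 − 6880) = 6880 × 55555.6 / 48715.6 ≈ 7846.0 mm ≈ 7.85 m.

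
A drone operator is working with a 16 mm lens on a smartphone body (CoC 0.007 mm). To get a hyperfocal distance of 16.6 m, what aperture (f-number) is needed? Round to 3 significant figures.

f/2.21

Rearrange H = f²/(N·c) + f for N: N = f² / ((H − f)·c).
N = 16² / ((16600 − 16) × 0.007) = 256 / 116.1 ≈ 2.21.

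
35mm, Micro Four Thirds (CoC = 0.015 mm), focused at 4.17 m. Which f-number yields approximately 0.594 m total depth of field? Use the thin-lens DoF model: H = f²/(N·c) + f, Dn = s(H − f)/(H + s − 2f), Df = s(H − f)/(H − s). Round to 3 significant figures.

f/1.40

Write h = H − f = f²/(N·c). The thin-lens limits are Dn = s·h/(h + (s−f)) and Df = s·h/(h − (s−f)), so DoF = Df − Dn = 2·s·(s−f)·h / (h² − (s−f)²).
That is a quadratic in h: DoF·h² − 2·s·(s−f)·h − DoF·(s−f)² = 0 ⇒ h = (s−f)·(s + √(s² + DoF²)) / DoF = 4135 × (4170 + √(4170² + 594²)) / 594 = 4135 × (4170 + 4212.09) / 594 ≈ 58350 mm.
Then N = f²/(c·h) = 35² / (0.015 × 58350) = 1225 / 875.25 ≈ 1.40.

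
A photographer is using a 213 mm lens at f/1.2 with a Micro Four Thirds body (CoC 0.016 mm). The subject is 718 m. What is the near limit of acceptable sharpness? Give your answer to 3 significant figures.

Hyperfocal distance H = f²/(N·c) + f = 213²/(1.2 × 0.016) + 213 = 45369/0.0192 + 213 ≈ 2363181.8 mm ≈ 2363 m.
Near limit Dn = s·(H − f)/(H + s − 2f) = 718000 × (2363181.8 − 213) / (2363181.8 + 718000 − 2 × 213) = 718000 × 2362968.8 / 3080755.8 ≈ 550713 mm ≈ 551 m.

551 m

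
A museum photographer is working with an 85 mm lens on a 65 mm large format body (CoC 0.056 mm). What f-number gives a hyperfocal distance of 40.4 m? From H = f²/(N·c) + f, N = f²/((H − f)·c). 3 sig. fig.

f/3.20

Rearrange H = f²/(N·c) + f for N: N = f² / ((H − f)·c).
N = 85² / ((40400 − 85) × 0.056) = 7225 / 2258 ≈ 3.20.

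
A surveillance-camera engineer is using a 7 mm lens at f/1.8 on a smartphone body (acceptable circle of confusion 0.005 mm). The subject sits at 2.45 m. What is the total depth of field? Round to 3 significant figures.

Hyperfocal distance H = f²/(N·c) + f = 7²/(1.8 × 0.005) + 7 = 49/0.009 + 7 ≈ 5451.4 mm ≈ 5.451 m.
Near limit Dn = s·(H − f)/(H + s − 2f) = 2450 × (5451.4 − 7) / (5451.4 + 2450 − 2 × 7) = 2450 × 5444.4 / 7887.4 ≈ 1691.2 mm.
Far limit Df = s·(H − f)/(H − s) = 2450 × (5451.4 − 7) / (5451.4 − 2450) = 2450 × 5444.4 / 3001.4 ≈ 4444.2 mm.
Depth of field = Df − Dn = 4444.2 − 1691.2 ≈ 2753.0 mm ≈ 2.75 m.

2.75 m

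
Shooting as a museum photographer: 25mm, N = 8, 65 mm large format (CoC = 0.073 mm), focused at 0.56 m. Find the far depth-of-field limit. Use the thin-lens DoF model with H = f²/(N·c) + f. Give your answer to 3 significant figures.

1.12 m

Hyperfocal distance H = f²/(N·c) + f = 25²/(8 × 0.073) + 25 = 625/0.584 + 25 ≈ 1095.2 mm ≈ 1.095 m.
Far limit Df = s·(H − f)/(H − s) = 560 × (1095.2 − 25) / (1095.2 − 560) = 560 × 1070.2 / 535.2 ≈ 1119.8 mm ≈ 1.12 m.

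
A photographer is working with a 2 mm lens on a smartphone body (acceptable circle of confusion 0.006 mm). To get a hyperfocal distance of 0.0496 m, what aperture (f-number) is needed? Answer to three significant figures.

Rearrange H = f²/(N·c) + f for N: N = f² / ((H − f)·c).
N = 2² / ((50 − 2) × 0.006) = 4 / 0.2856 ≈ 14.

f/14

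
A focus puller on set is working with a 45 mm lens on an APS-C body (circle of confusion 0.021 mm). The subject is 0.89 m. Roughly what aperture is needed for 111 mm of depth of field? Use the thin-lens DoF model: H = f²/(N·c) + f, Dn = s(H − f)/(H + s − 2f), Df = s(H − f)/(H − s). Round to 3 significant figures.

f/7.09

Write h = H − f = f²/(N·c). The thin-lens limits are Dn = s·h/(h + (s−f)) and Df = s·h/(h − (s−f)), so DoF = Df − Dn = 2·s·(s−f)·h / (h² − (s−f)²).
That is a quadratic in h: DoF·h² − 2·s·(s−f)·h − DoF·(s−f)² = 0 ⇒ h = (s−f)·(s + √(s² + DoF²)) / DoF = 845 × (890 + √(890² + 111²)) / 111 = 845 × (890 + 896.895) / 111 ≈ 13603 mm.
Then N = f²/(c·h) = 45² / (0.021 × 13603) = 2025 / 285.66 ≈ 7.09.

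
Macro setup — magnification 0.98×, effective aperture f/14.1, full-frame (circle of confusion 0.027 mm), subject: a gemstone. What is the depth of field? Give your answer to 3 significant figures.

At magnification m, DoF ≈ 2·N_eff·c/m² = 2 × 14.1 × 0.027 / 0.98² = 0.7614 / 0.9604 ≈ 0.793 mm.

0.793 mm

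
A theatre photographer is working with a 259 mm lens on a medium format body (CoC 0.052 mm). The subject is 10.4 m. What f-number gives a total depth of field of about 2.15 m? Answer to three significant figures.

f/13

Write h = H − f = f²/(N·c). The thin-lens limits are Dn = s·h/(h + (s−f)) and Df = s·h/(h − (s−f)), so DoF = Df − Dn = 2·s·(s−f)·h / (h² − (s−f)²).
That is a quadratic in h: DoF·h² − 2·s·(s−f)·h − DoF·(s−f)² = 0 ⇒ h = (s−f)·(s + √(s² + DoF²)) / DoF = 10141 × (10400 + √(10400² + 2150²)) / 2150 = 10141 × (10400 + 10619.9) / 2150 ≈ 99146 mm.
Then N = f²/(c·h) = 259² / (0.052 × 99146) = 67081 / 5155.6 ≈ 13.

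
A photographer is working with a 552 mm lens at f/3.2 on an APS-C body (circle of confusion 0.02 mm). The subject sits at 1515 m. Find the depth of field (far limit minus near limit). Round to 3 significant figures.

Hyperfocal distance H = f²/(N·c) + f = 552²/(3.2 × 0.02) + 552 = 304704/0.064 + 552 ≈ 4761552.0 mm ≈ 4762 m.
Near limit Dn = s·(H − f)/(H + s − 2f) = 1515000 × (4761552.0 − 552) / (4761552.0 + 1515000 − 2 × 552) = 1515000 × 4761000.0 / 6275448.0 ≈ 1149386 mm.
Far limit Df = s·(H − f)/(H − s) = 1515000 × (4761552.0 − 552) / (4761552.0 − 1515000) = 1515000 × 4761000.0 / 3246552.0 ≈ 2221716 mm.
Depth of field = Df − Dn = 2221716 − 1149386 ≈ 1072330 mm ≈ 1070 m.

1070 m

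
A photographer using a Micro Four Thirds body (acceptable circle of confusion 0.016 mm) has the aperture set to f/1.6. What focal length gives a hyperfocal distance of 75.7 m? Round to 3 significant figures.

From H = f²/(N·c) + f, with f ≪ H: f ≈ √(H·N·c) = √(75700 × 1.6 × 0.016) = √1937.9 ≈ 44.02 mm.
The +f correction barely moves this — solving exactly, f² + N·c·f − N·c·H = 0 ⇒ f = (−N·c + √((N·c)² + 4·N·c·H))/2 = (−0.0256 + √7751.7)/2 ≈ 44.009 mm, so f ≈ 44.0 mm.

44.0 mm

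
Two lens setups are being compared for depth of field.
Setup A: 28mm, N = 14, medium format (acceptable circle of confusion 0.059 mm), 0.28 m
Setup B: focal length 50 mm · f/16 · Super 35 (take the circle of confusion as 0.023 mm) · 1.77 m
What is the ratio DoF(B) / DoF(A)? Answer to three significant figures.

Setup A: H = 28²/(14×0.059) + 28 ≈ 977.2 mm; DoF = Df − Dn = 381.21 − 221.26 ≈ 159.95 mm.
Setup B: H = 50²/(16×0.023) + 50 ≈ 6843.5 mm; DoF = Df − Dn = 2370.06 − 1412.40 ≈ 957.66 mm.
Ratio = 957.66 / 159.95 ≈ 5.99.

5.99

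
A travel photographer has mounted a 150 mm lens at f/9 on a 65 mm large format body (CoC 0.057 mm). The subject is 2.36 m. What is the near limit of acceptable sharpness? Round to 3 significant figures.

2.25 m

Hyperfocal distance H = f²/(N·c) + f = 150²/(9 × 0.057) + 150 = 22500/0.513 + 150 ≈ 44009.6 mm ≈ 44.01 m.
Near limit Dn = s·(H − f)/(H + s − 2f) = 2360 × (44009.6 − 150) / (44009.6 + 2360 − 2 × 150) = 2360 × 43859.6 / 46069.6 ≈ 2246.8 mm ≈ 2.25 m.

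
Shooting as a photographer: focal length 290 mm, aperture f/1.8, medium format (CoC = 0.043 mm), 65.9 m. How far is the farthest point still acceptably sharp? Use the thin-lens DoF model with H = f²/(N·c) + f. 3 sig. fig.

Hyperfocal distance H = f²/(N·c) + f = 290²/(1.8 × 0.043) + 290 = 84100/0.0774 + 290 ≈ 1086853.3 mm ≈ 1087 m.
Far limit Df = s·(H − f)/(H − s) = 65900 × (1086853.3 − 290) / (1086853.3 − 65900) = 65900 × 1086563.3 / 1020953.3 ≈ 70135 mm ≈ 70.1 m.

70.1 m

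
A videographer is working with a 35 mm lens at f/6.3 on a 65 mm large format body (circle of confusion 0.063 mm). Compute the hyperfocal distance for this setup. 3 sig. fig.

3.12 m

Hyperfocal distance H = f²/(N·c) + f = 35²/(6.3 × 0.063) + 35 = 1225/0.3969 + 35 ≈ 3121.4 mm ≈ 3.12 m.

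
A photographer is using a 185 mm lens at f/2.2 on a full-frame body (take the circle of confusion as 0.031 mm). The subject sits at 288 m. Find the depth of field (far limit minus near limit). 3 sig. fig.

492 m

Hyperfocal distance H = f²/(N·c) + f = 185²/(2.2 × 0.031) + 185 = 34225/0.0682 + 185 ≈ 502017.8 mm ≈ 502.0 m.
Near limit Dn = s·(H − f)/(H + s − 2f) = 288000 × (502017.8 − 185) / (502017.8 + 288000 − 2 × 185) = 288000 × 501832.8 / 789647.8 ≈ 183028 mm.
Far limit Df = s·(H − f)/(H − s) = 288000 × (502017.8 − 185) / (502017.8 − 288000) = 288000 × 501832.8 / 214017.8 ≈ 675308 mm.
Depth of field = Df − Dn = 675308 − 183028 ≈ 492280 mm ≈ 492 m.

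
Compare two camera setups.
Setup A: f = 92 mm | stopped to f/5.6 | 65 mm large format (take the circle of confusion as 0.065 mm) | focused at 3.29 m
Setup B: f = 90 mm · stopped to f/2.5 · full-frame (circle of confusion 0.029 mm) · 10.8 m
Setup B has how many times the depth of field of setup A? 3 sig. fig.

2.27

Setup A: H = 92²/(5.6×0.065) + 92 ≈ 23344.7 mm; DoF = Df − Dn = 3814.63 − 2892.23 ≈ 922.40 mm.
Setup B: H = 90²/(2.5×0.029) + 90 ≈ 111814.1 mm; DoF = Df − Dn = 11945.1 − 9855.3 ≈ 2089.8 mm.
Ratio = 2089.8 / 922.40 ≈ 2.27.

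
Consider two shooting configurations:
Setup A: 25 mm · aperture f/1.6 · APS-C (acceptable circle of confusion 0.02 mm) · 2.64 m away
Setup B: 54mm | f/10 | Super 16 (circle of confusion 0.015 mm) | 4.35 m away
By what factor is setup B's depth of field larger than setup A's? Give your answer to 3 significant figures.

2.81

Setup A: H = 25²/(1.6×0.02) + 25 ≈ 19556.2 mm; DoF = Df − Dn = 3048.10 − 2328.27 ≈ 719.83 mm.
Setup B: H = 54²/(10×0.015) + 54 ≈ 19494.0 mm; DoF = Df − Dn = 5584.0 − 3562.7 ≈ 2021.3 mm.
Ratio = 2021.3 / 719.83 ≈ 2.81.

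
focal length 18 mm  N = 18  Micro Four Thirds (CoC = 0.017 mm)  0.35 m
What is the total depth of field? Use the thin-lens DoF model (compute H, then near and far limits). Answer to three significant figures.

Hyperfocal distance H = f²/(N·c) + f = 18²/(18 × 0.017) + 18 = 324/0.306 + 18 ≈ 1076.8 mm ≈ 1.077 m.
Near limit Dn = s·(H − f)/(H + s − 2f) = 350 × (1076.8 − 18) / (1076.8 + 350 − 2 × 18) = 350 × 1058.8 / 1390.8 ≈ 266.45 mm.
Far limit Df = s·(H − f)/(H − s) = 350 × (1076.8 − 18) / (1076.8 − 350) = 350 × 1058.8 / 726.8 ≈ 509.87 mm.
Depth of field = Df − Dn = 509.87 − 266.45 ≈ 243.42 mm.

243 mm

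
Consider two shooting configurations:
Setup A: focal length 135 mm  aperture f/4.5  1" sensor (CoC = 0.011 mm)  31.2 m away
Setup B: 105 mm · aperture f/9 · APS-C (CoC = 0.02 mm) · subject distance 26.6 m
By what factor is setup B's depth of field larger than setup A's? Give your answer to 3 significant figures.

5.34

Setup A: H = 135²/(4.5×0.011) + 135 ≈ 368316.8 mm; DoF = Df − Dn = 34075.1 − 28772.4 ≈ 5302.7 mm.
Setup B: H = 105²/(9×0.02) + 105 ≈ 61355.0 mm; DoF = Df − Dn = 46878 − 18568 ≈ 28310 mm.
Ratio = 28310 / 5302.7 ≈ 5.34.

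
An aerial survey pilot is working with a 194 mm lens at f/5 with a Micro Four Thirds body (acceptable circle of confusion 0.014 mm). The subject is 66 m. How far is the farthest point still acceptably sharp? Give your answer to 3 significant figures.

Hyperfocal distance H = f²/(N·c) + f = 194²/(5 × 0.014) + 194 = 37636/0.07 + 194 ≈ 537851.1 mm ≈ 537.9 m.
Far limit Df = s·(H − f)/(H − s) = 66000 × (537851.1 − 194) / (537851.1 − 66000) = 66000 × 537657.1 / 471851.1 ≈ 75205 mm ≈ 75.2 m.

75.2 m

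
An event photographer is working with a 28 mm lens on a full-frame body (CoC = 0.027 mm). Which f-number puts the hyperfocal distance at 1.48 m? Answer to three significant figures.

Rearrange H = f²/(N·c) + f for N: N = f² / ((H − f)·c).
N = 28² / ((1480 − 28) × 0.027) = 784 / 39.20 ≈ 20.

f/20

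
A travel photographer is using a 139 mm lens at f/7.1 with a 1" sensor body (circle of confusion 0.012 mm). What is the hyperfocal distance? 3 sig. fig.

Hyperfocal distance H = f²/(N·c) + f = 139²/(7.1 × 0.012) + 139 = 19321/0.0852 + 139 ≈ 226911.3 mm ≈ 227 m.

227 m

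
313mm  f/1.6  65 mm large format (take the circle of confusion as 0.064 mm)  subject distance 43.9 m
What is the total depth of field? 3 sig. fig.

Hyperfocal distance H = f²/(N·c) + f = 313²/(1.6 × 0.064) + 313 = 97969/0.1024 + 313 ≈ 957041.5 mm ≈ 957.0 m.
Near limit Dn = s·(H − f)/(H + s − 2f) = 43900 × (957041.5 − 313) / (957041.5 + 43900 − 2 × 313) = 43900 × 956728.5 / 1000315.5 ≈ 41987.1 mm.
Far limit Df = s·(H − f)/(H − s) = 43900 × (957041.5 − 313) / (957041.5 − 43900) = 43900 × 956728.5 / 913141.5 ≈ 45995.5 mm.
Depth of field = Df − Dn = 45995.5 − 41987.1 ≈ 4008.4 mm ≈ 4.01 m.

4.01 m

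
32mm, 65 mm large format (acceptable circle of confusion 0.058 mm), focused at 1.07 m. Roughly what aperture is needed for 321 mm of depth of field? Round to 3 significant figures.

Write h = H − f = f²/(N·c). The thin-lens limits are Dn = s·h/(h + (s−f)) and Df = s·h/(h − (s−f)), so DoF = Df − Dn = 2·s·(s−f)·h / (h² − (s−f)²).
That is a quadratic in h: DoF·h² − 2·s·(s−f)·h − DoF·(s−f)² = 0 ⇒ h = (s−f)·(s + √(s² + DoF²)) / DoF = 1038 × (1070 + √(1070² + 321²)) / 321 = 1038 × (1070 + 1117.11) / 321 ≈ 7072.3 mm.
Then N = f²/(c·h) = 32² / (0.058 × 7072.3) = 1024 / 410.20 ≈ 2.50.

f/2.50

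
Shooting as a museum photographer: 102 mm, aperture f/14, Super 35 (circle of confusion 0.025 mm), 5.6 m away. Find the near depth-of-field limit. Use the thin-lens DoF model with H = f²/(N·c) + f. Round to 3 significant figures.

4.73 m

Hyperfocal distance H = f²/(N·c) + f = 102²/(14 × 0.025) + 102 = 10404/0.35 + 102 ≈ 29827.7 mm ≈ 29.83 m.
Near limit Dn = s·(H − f)/(H + s − 2f) = 5600 × (29827.7 − 102) / (29827.7 + 5600 − 2 × 102) = 5600 × 29725.7 / 35223.7 ≈ 4725.9 mm ≈ 4.73 m.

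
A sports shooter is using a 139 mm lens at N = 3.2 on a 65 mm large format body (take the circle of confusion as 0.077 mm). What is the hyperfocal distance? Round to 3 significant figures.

Hyperfocal distance H = f²/(N·c) + f = 139²/(3.2 × 0.077) + 139 = 19321/0.2464 + 139 ≈ 78552.1 mm ≈ 78.6 m.

78.6 m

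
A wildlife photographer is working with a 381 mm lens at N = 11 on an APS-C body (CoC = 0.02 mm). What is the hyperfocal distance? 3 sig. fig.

Hyperfocal distance H = f²/(N·c) + f = 381²/(11 × 0.02) + 381 = 145161/0.22 + 381 ≈ 660203.7 mm ≈ 660 m.

660 m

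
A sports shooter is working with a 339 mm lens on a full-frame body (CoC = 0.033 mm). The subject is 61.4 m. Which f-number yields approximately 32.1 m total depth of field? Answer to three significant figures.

Write h = H − f = f²/(N·c). The thin-lens limits are Dn = s·h/(h + (s−f)) and Df = s·h/(h − (s−f)), so DoF = Df − Dn = 2·s·(s−f)·h / (h² − (s−f)²).
That is a quadratic in h: DoF·h² − 2·s·(s−f)·h − DoF·(s−f)² = 0 ⇒ h = (s−f)·(s + √(s² + DoF²)) / DoF = 61061 × (61400 + √(61400² + 32100²)) / 32100 = 61061 × (61400 + 69284.7) / 32100 ≈ 248590 mm.
Then N = f²/(c·h) = 339² / (0.033 × 248590) = 114921 / 8203.5 ≈ 14.

f/14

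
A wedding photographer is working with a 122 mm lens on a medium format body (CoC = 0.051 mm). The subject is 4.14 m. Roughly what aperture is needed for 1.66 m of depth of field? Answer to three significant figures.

f/14

Write h = H − f = f²/(N·c). The thin-lens limits are Dn = s·h/(h + (s−f)) and Df = s·h/(h − (s−f)), so DoF = Df − Dn = 2·s·(s−f)·h / (h² − (s−f)²).
That is a quadratic in h: DoF·h² − 2·s·(s−f)·h − DoF·(s−f)² = 0 ⇒ h = (s−f)·(s + √(s² + DoF²)) / DoF = 4018 × (4140 + √(4140² + 1660²)) / 1660 = 4018 × (4140 + 4460.40) / 1660 ≈ 20817 mm.
Then N = f²/(c·h) = 122² / (0.051 × 20817) = 14884 / 1061.7 ≈ 14.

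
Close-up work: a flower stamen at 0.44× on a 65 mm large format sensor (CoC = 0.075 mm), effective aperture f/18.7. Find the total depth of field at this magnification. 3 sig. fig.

14.5 mm

At magnification m, DoF ≈ 2·N_eff·c/m² = 2 × 18.7 × 0.075 / 0.44² = 2.805 / 0.1936 ≈ 14.5 mm.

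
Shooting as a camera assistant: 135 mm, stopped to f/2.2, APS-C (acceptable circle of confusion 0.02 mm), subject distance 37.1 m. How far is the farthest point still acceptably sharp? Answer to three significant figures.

40.7 m

Hyperfocal distance H = f²/(N·c) + f = 135²/(2.2 × 0.02) + 135 = 18225/0.044 + 135 ≈ 414339.5 mm ≈ 414.3 m.
Far limit Df = s·(H − f)/(H − s) = 37100 × (414339.5 − 135) / (414339.5 − 37100) = 37100 × 414204.5 / 377239.5 ≈ 40735 mm ≈ 40.7 m.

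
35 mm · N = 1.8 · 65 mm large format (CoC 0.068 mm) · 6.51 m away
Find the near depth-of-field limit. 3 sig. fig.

Hyperfocal distance H = f²/(N·c) + f = 35²/(1.8 × 0.068) + 35 = 1225/0.1224 + 35 ≈ 10043.2 mm ≈ 10.04 m.
Near limit Dn = s·(H − f)/(H + s − 2f) = 6510 × (10043.2 − 35) / (10043.2 + 6510 − 2 × 35) = 6510 × 10008.2 / 16483.2 ≈ 3952.7 mm ≈ 3.95 m.

3.95 m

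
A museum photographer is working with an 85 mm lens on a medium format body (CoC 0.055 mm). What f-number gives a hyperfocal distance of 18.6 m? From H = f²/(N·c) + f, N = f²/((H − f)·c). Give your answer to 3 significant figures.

f/7.09

Rearrange H = f²/(N·c) + f for N: N = f² / ((H − f)·c).
N = 85² / ((18600 − 85) × 0.055) = 7225 / 1018 ≈ 7.09.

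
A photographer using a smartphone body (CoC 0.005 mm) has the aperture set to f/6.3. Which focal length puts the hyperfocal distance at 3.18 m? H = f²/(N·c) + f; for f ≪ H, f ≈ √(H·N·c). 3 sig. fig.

From H = f²/(N·c) + f, with f ≪ H: f ≈ √(H·N·c) = √(3180 × 6.3 × 0.005) = √100.17 ≈ 10.01 mm.
Exact: f² + N·c·f − N·c·H = 0 ⇒ f = (−N·c + √((N·c)² + 4·N·c·H))/2 = (−0.0315 + √400.68)/2 ≈ 9.9928 mm ≈ 9.99 mm.

9.99 mm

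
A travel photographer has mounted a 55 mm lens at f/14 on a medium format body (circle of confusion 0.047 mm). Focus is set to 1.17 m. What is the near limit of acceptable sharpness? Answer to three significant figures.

0.942 m

Hyperfocal distance H = f²/(N·c) + f = 55²/(14 × 0.047) + 55 = 3025/0.658 + 55 ≈ 4652.3 mm ≈ 4.652 m.
Near limit Dn = s·(H − f)/(H + s − 2f) = 1170 × (4652.3 − 55) / (4652.3 + 1170 − 2 × 55) = 1170 × 4597.3 / 5712.3 ≈ 941.62 mm ≈ 0.942 m.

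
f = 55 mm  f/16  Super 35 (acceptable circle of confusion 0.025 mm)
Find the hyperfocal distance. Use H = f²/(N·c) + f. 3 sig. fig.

Hyperfocal distance H = f²/(N·c) + f = 55²/(16 × 0.025) + 55 = 3025/0.4 + 55 ≈ 7617.5 mm ≈ 7.62 m.

7.62 m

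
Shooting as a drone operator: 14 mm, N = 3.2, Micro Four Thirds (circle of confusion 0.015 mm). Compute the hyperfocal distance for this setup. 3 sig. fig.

Hyperfocal distance H = f²/(N·c) + f = 14²/(3.2 × 0.015) + 14 = 196/0.048 + 14 ≈ 4097.3 mm ≈ 4.10 m.

4.10 m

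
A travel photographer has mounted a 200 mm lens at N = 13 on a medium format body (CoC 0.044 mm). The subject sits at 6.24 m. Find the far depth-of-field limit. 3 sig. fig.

Hyperfocal distance H = f²/(N·c) + f = 200²/(13 × 0.044) + 200 = 40000/0.572 + 200 ≈ 70130.1 mm ≈ 70.13 m.
Far limit Df = s·(H − f)/(H − s) = 6240 × (70130.1 − 200) / (70130.1 − 6240) = 6240 × 69930.1 / 63890.1 ≈ 6829.9 mm ≈ 6.83 m.

6.83 m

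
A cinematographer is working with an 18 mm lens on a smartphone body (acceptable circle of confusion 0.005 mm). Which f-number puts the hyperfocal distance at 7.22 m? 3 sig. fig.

Rearrange H = f²/(N·c) + f for N: N = f² / ((H − f)·c).
N = 18² / ((7220 − 18) × 0.005) = 324 / 36.01 ≈ 9.

f/9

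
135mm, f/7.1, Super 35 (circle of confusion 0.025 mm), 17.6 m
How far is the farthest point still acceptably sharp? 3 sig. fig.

Hyperfocal distance H = f²/(N·c) + f = 135²/(7.1 × 0.025) + 135 = 18225/0.1775 + 135 ≈ 102811.1 mm ≈ 102.8 m.
Far limit Df = s·(H − f)/(H − s) = 17600 × (102811.1 − 135) / (102811.1 − 17600) = 17600 × 102676.1 / 85211.1 ≈ 21207 mm ≈ 21.2 m.

21.2 m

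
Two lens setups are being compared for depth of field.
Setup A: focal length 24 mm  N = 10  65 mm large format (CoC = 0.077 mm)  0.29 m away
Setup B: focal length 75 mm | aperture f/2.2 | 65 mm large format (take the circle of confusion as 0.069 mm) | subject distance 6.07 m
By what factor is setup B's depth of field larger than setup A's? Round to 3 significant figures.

Setup A: H = 24²/(10×0.077) + 24 ≈ 772.1 mm; DoF = Df − Dn = 450.02 − 213.93 ≈ 236.09 mm.
Setup B: H = 75²/(2.2×0.069) + 75 ≈ 37130.3 mm; DoF = Df − Dn = 7241.6 − 5224.7 ≈ 2016.9 mm.
Ratio = 2016.9 / 236.09 ≈ 8.54.

8.54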